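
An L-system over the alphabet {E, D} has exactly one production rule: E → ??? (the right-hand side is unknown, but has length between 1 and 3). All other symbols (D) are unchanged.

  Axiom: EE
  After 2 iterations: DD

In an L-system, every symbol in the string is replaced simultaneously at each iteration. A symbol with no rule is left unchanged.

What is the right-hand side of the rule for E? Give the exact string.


Answer: D

Derivation:
Trying E → D:
  Step 0: EE
  Step 1: DD
  Step 2: DD
Matches the given result.


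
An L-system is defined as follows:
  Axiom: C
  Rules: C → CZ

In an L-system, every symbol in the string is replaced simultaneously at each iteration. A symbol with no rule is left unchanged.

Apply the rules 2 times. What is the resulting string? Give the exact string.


Answer: CZZ

Derivation:
Step 0: C
Step 1: CZ
Step 2: CZZ


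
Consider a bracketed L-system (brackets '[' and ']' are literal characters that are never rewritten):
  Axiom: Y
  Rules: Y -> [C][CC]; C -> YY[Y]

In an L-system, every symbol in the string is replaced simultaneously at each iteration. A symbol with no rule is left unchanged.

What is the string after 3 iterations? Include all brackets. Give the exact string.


Step 0: Y
Step 1: [C][CC]
Step 2: [YY[Y]][YY[Y]YY[Y]]
Step 3: [[C][CC][C][CC][[C][CC]]][[C][CC][C][CC][[C][CC]][C][CC][C][CC][[C][CC]]]

Answer: [[C][CC][C][CC][[C][CC]]][[C][CC][C][CC][[C][CC]][C][CC][C][CC][[C][CC]]]


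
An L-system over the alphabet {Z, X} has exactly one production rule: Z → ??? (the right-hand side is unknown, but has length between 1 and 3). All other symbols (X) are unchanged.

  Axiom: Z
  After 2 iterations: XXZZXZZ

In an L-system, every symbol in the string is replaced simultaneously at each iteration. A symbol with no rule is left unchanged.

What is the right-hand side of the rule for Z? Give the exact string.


Answer: XZZ

Derivation:
Trying Z → XZZ:
  Step 0: Z
  Step 1: XZZ
  Step 2: XXZZXZZ
Matches the given result.


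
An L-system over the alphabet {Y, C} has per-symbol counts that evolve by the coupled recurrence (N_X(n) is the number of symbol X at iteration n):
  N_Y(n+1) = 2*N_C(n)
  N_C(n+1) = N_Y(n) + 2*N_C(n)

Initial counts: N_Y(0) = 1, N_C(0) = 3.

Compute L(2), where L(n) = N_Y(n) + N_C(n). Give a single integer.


Step 0: N_Y=1, N_C=3, L=4
Step 1: N_Y=6, N_C=7, L=13
Step 2: N_Y=14, N_C=20, L=34

Answer: 34


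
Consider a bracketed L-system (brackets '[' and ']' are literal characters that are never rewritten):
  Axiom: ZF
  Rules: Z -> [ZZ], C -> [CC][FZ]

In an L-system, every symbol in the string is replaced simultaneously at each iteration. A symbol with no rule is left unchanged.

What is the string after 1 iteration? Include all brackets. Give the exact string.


Answer: [ZZ]F

Derivation:
Step 0: ZF
Step 1: [ZZ]F


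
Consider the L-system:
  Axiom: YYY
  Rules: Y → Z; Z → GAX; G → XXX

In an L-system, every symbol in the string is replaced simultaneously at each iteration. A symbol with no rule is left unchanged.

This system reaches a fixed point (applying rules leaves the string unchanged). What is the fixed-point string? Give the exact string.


Answer: XXXAXXXXAXXXXAX

Derivation:
Step 0: YYY
Step 1: ZZZ
Step 2: GAXGAXGAX
Step 3: XXXAXXXXAXXXXAX
Step 4: XXXAXXXXAXXXXAX  (unchanged — fixed point at step 3)


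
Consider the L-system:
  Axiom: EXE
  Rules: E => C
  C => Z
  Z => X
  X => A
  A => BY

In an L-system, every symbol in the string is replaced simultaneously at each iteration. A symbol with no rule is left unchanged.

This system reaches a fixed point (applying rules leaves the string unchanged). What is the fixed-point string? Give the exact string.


Answer: BYBYBY

Derivation:
Step 0: EXE
Step 1: CAC
Step 2: ZBYZ
Step 3: XBYX
Step 4: ABYA
Step 5: BYBYBY
Step 6: BYBYBY  (unchanged — fixed point at step 5)


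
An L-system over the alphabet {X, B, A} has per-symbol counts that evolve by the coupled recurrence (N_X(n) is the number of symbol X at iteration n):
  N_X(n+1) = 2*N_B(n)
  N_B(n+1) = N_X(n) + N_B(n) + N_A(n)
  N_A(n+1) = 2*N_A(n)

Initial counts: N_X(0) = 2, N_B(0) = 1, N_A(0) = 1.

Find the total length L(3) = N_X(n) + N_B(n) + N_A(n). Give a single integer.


Answer: 44

Derivation:
Step 0: N_X=2, N_B=1, N_A=1, L=4
Step 1: N_X=2, N_B=4, N_A=2, L=8
Step 2: N_X=8, N_B=8, N_A=4, L=20
Step 3: N_X=16, N_B=20, N_A=8, L=44


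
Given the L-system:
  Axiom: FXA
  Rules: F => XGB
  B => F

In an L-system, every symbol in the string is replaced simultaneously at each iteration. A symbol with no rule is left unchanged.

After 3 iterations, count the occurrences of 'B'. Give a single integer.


Step 0: FXA  (0 'B')
Step 1: XGBXA  (1 'B')
Step 2: XGFXA  (0 'B')
Step 3: XGXGBXA  (1 'B')

Answer: 1


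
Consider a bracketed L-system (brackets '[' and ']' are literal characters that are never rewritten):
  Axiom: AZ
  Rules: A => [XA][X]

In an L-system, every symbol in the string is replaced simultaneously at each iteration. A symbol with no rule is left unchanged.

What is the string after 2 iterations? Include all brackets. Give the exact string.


Answer: [X[XA][X]][X]Z

Derivation:
Step 0: AZ
Step 1: [XA][X]Z
Step 2: [X[XA][X]][X]Z


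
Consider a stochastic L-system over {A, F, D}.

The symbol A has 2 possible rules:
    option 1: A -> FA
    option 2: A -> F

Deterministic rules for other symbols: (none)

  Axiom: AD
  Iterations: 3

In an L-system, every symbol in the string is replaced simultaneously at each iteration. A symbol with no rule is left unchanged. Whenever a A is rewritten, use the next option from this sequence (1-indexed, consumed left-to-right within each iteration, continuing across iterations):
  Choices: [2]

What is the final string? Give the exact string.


Step 0: AD
Step 1: FD  (used choices [2])
Step 2: FD  (used choices [])
Step 3: FD  (used choices [])

Answer: FD


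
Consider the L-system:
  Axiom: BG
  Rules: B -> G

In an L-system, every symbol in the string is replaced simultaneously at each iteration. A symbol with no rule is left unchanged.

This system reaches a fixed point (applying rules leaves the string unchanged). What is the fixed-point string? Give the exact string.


Answer: GG

Derivation:
Step 0: BG
Step 1: GG
Step 2: GG  (unchanged — fixed point at step 1)


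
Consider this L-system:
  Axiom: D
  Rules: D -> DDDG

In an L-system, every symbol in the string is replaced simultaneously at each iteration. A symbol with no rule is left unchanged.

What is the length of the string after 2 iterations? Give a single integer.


Step 0: length = 1
Step 1: length = 4
Step 2: length = 13

Answer: 13


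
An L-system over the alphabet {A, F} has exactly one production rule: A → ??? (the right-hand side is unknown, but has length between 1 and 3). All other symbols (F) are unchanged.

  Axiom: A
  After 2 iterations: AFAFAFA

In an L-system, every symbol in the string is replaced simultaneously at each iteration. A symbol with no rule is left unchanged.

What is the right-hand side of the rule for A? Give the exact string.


Trying A → AFA:
  Step 0: A
  Step 1: AFA
  Step 2: AFAFAFA
Matches the given result.

Answer: AFA


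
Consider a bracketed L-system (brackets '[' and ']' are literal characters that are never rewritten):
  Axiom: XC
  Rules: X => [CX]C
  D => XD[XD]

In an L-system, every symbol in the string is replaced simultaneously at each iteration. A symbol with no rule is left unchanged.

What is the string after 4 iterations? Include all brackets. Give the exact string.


Step 0: XC
Step 1: [CX]CC
Step 2: [C[CX]C]CC
Step 3: [C[C[CX]C]C]CC
Step 4: [C[C[C[CX]C]C]C]CC

Answer: [C[C[C[CX]C]C]C]CC


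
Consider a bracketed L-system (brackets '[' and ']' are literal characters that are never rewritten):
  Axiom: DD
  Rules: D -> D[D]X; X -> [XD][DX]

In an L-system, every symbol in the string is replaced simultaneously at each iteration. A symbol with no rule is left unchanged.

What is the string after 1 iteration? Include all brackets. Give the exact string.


Step 0: DD
Step 1: D[D]XD[D]X

Answer: D[D]XD[D]X


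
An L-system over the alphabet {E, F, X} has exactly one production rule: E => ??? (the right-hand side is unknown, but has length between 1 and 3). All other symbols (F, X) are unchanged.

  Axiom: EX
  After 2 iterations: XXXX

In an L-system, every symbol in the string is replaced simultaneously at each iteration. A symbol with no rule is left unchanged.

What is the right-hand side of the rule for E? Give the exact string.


Trying E => XXX:
  Step 0: EX
  Step 1: XXXX
  Step 2: XXXX
Matches the given result.

Answer: XXX


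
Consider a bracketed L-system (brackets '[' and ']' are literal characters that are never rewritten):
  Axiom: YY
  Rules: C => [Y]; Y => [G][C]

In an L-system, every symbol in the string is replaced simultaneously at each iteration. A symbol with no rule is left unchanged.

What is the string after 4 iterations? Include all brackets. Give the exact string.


Answer: [G][[[G][[Y]]]][G][[[G][[Y]]]]

Derivation:
Step 0: YY
Step 1: [G][C][G][C]
Step 2: [G][[Y]][G][[Y]]
Step 3: [G][[[G][C]]][G][[[G][C]]]
Step 4: [G][[[G][[Y]]]][G][[[G][[Y]]]]


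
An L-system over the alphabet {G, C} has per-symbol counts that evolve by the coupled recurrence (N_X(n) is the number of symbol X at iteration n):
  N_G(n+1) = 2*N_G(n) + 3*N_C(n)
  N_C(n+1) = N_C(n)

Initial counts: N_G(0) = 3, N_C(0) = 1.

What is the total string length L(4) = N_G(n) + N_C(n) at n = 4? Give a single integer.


Step 0: N_G=3, N_C=1, L=4
Step 1: N_G=9, N_C=1, L=10
Step 2: N_G=21, N_C=1, L=22
Step 3: N_G=45, N_C=1, L=46
Step 4: N_G=93, N_C=1, L=94

Answer: 94


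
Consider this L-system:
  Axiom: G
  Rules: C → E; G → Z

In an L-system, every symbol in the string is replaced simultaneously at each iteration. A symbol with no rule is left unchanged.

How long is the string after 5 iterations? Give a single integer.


Step 0: length = 1
Step 1: length = 1
Step 2: length = 1
Step 3: length = 1
Step 4: length = 1
Step 5: length = 1

Answer: 1


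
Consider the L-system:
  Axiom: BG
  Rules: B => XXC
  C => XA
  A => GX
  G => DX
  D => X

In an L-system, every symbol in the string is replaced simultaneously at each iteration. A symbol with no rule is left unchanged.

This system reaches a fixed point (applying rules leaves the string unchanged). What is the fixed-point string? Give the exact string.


Step 0: BG
Step 1: XXCDX
Step 2: XXXAXX
Step 3: XXXGXXX
Step 4: XXXDXXXX
Step 5: XXXXXXXX
Step 6: XXXXXXXX  (unchanged — fixed point at step 5)

Answer: XXXXXXXX


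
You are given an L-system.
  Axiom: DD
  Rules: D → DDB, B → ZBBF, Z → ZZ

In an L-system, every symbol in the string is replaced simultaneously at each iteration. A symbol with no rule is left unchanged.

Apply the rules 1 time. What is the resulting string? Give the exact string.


Answer: DDBDDB

Derivation:
Step 0: DD
Step 1: DDBDDB


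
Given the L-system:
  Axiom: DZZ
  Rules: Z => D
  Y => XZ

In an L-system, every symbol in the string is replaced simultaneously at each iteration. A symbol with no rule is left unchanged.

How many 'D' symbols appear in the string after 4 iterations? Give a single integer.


Answer: 3

Derivation:
Step 0: DZZ  (1 'D')
Step 1: DDD  (3 'D')
Step 2: DDD  (3 'D')
Step 3: DDD  (3 'D')
Step 4: DDD  (3 'D')


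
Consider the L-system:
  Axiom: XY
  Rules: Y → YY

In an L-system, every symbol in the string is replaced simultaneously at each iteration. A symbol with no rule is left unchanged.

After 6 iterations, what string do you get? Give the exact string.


Step 0: XY
Step 1: XYY
Step 2: XYYYY
Step 3: XYYYYYYYY
Step 4: XYYYYYYYYYYYYYYYY
Step 5: XYYYYYYYYYYYYYYYYYYYYYYYYYYYYYYYY
Step 6: XYYYYYYYYYYYYYYYYYYYYYYYYYYYYYYYYYYYYYYYYYYYYYYYYYYYYYYYYYYYYYYYY

Answer: XYYYYYYYYYYYYYYYYYYYYYYYYYYYYYYYYYYYYYYYYYYYYYYYYYYYYYYYYYYYYYYYY


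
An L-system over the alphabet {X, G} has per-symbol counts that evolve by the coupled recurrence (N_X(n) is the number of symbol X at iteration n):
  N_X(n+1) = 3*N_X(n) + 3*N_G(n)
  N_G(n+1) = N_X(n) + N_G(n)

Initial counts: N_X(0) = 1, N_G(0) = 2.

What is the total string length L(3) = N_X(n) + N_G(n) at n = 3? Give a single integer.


Answer: 192

Derivation:
Step 0: N_X=1, N_G=2, L=3
Step 1: N_X=9, N_G=3, L=12
Step 2: N_X=36, N_G=12, L=48
Step 3: N_X=144, N_G=48, L=192


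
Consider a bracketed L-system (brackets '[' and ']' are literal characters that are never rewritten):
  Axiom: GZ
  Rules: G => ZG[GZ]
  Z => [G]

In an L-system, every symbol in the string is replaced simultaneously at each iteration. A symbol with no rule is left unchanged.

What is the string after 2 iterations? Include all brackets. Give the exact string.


Answer: [G]ZG[GZ][ZG[GZ][G]][ZG[GZ]]

Derivation:
Step 0: GZ
Step 1: ZG[GZ][G]
Step 2: [G]ZG[GZ][ZG[GZ][G]][ZG[GZ]]


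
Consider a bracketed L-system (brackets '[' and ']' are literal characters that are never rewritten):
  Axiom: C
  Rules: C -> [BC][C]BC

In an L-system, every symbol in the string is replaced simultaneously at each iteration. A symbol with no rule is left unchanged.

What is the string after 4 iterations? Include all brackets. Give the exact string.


Step 0: C
Step 1: [BC][C]BC
Step 2: [B[BC][C]BC][[BC][C]BC]B[BC][C]BC
Step 3: [B[B[BC][C]BC][[BC][C]BC]B[BC][C]BC][[B[BC][C]BC][[BC][C]BC]B[BC][C]BC]B[B[BC][C]BC][[BC][C]BC]B[BC][C]BC
Step 4: [B[B[B[BC][C]BC][[BC][C]BC]B[BC][C]BC][[B[BC][C]BC][[BC][C]BC]B[BC][C]BC]B[B[BC][C]BC][[BC][C]BC]B[BC][C]BC][[B[B[BC][C]BC][[BC][C]BC]B[BC][C]BC][[B[BC][C]BC][[BC][C]BC]B[BC][C]BC]B[B[BC][C]BC][[BC][C]BC]B[BC][C]BC]B[B[B[BC][C]BC][[BC][C]BC]B[BC][C]BC][[B[BC][C]BC][[BC][C]BC]B[BC][C]BC]B[B[BC][C]BC][[BC][C]BC]B[BC][C]BC

Answer: [B[B[B[BC][C]BC][[BC][C]BC]B[BC][C]BC][[B[BC][C]BC][[BC][C]BC]B[BC][C]BC]B[B[BC][C]BC][[BC][C]BC]B[BC][C]BC][[B[B[BC][C]BC][[BC][C]BC]B[BC][C]BC][[B[BC][C]BC][[BC][C]BC]B[BC][C]BC]B[B[BC][C]BC][[BC][C]BC]B[BC][C]BC]B[B[B[BC][C]BC][[BC][C]BC]B[BC][C]BC][[B[BC][C]BC][[BC][C]BC]B[BC][C]BC]B[B[BC][C]BC][[BC][C]BC]B[BC][C]BC


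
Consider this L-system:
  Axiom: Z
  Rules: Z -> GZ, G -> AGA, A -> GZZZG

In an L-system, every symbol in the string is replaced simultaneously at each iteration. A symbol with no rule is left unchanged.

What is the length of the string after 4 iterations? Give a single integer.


Answer: 55

Derivation:
Step 0: length = 1
Step 1: length = 2
Step 2: length = 5
Step 3: length = 18
Step 4: length = 55


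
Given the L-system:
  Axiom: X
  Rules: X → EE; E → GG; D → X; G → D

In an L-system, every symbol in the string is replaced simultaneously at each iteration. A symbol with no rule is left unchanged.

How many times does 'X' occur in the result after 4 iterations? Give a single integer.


Answer: 4

Derivation:
Step 0: X  (1 'X')
Step 1: EE  (0 'X')
Step 2: GGGG  (0 'X')
Step 3: DDDD  (0 'X')
Step 4: XXXX  (4 'X')


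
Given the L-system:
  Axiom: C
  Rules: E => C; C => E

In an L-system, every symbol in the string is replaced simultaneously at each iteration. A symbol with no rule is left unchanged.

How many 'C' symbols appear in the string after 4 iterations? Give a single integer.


Answer: 1

Derivation:
Step 0: C  (1 'C')
Step 1: E  (0 'C')
Step 2: C  (1 'C')
Step 3: E  (0 'C')
Step 4: C  (1 'C')


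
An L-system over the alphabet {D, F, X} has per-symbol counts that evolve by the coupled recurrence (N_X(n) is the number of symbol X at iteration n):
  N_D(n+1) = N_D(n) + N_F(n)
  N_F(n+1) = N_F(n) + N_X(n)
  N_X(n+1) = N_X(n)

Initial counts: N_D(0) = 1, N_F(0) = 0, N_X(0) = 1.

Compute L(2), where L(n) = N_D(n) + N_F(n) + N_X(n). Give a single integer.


Answer: 5

Derivation:
Step 0: N_D=1, N_F=0, N_X=1, L=2
Step 1: N_D=1, N_F=1, N_X=1, L=3
Step 2: N_D=2, N_F=2, N_X=1, L=5


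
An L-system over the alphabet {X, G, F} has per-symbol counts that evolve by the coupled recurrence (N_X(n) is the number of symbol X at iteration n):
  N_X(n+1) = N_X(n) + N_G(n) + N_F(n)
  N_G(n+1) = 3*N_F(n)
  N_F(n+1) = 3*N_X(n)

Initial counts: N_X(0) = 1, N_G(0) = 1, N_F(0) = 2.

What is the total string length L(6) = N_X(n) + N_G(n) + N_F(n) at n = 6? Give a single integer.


Step 0: N_X=1, N_G=1, N_F=2, L=4
Step 1: N_X=4, N_G=6, N_F=3, L=13
Step 2: N_X=13, N_G=9, N_F=12, L=34
Step 3: N_X=34, N_G=36, N_F=39, L=109
Step 4: N_X=109, N_G=117, N_F=102, L=328
Step 5: N_X=328, N_G=306, N_F=327, L=961
Step 6: N_X=961, N_G=981, N_F=984, L=2926

Answer: 2926


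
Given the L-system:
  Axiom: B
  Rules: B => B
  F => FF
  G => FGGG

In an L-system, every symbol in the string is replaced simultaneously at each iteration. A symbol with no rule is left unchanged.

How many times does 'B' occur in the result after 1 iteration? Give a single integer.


Step 0: B  (1 'B')
Step 1: B  (1 'B')

Answer: 1


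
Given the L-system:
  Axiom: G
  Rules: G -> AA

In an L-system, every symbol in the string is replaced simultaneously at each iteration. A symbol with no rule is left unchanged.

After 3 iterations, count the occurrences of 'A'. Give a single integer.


Step 0: G  (0 'A')
Step 1: AA  (2 'A')
Step 2: AA  (2 'A')
Step 3: AA  (2 'A')

Answer: 2


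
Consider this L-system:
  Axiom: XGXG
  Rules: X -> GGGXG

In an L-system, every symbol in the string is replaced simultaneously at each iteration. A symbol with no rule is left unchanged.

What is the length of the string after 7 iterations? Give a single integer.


Step 0: length = 4
Step 1: length = 12
Step 2: length = 20
Step 3: length = 28
Step 4: length = 36
Step 5: length = 44
Step 6: length = 52
Step 7: length = 60

Answer: 60


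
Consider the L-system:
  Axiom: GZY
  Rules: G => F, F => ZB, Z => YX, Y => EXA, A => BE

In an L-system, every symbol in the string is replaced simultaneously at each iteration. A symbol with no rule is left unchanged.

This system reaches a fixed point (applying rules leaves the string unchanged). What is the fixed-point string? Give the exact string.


Answer: EXBEXBEXBEXEXBE

Derivation:
Step 0: GZY
Step 1: FYXEXA
Step 2: ZBEXAXEXBE
Step 3: YXBEXBEXEXBE
Step 4: EXAXBEXBEXEXBE
Step 5: EXBEXBEXBEXEXBE
Step 6: EXBEXBEXBEXEXBE  (unchanged — fixed point at step 5)


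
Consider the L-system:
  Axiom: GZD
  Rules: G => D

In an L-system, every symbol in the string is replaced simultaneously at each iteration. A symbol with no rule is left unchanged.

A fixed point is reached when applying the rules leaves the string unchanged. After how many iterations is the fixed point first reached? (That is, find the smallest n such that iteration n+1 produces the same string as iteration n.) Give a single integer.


Step 0: GZD
Step 1: DZD
Step 2: DZD  (unchanged — fixed point at step 1)

Answer: 1


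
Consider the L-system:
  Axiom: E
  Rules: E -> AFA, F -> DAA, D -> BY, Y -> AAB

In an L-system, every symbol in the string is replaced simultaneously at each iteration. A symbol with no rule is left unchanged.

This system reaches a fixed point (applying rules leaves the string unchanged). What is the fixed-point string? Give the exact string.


Answer: ABAABAAA

Derivation:
Step 0: E
Step 1: AFA
Step 2: ADAAA
Step 3: ABYAAA
Step 4: ABAABAAA
Step 5: ABAABAAA  (unchanged — fixed point at step 4)


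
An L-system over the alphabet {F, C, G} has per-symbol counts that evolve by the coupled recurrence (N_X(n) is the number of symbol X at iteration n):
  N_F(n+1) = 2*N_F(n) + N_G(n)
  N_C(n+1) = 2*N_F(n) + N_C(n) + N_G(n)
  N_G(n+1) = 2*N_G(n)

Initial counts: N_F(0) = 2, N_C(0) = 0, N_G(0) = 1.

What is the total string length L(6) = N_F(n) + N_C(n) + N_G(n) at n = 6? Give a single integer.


Step 0: N_F=2, N_C=0, N_G=1, L=3
Step 1: N_F=5, N_C=5, N_G=2, L=12
Step 2: N_F=12, N_C=17, N_G=4, L=33
Step 3: N_F=28, N_C=45, N_G=8, L=81
Step 4: N_F=64, N_C=109, N_G=16, L=189
Step 5: N_F=144, N_C=253, N_G=32, L=429
Step 6: N_F=320, N_C=573, N_G=64, L=957

Answer: 957


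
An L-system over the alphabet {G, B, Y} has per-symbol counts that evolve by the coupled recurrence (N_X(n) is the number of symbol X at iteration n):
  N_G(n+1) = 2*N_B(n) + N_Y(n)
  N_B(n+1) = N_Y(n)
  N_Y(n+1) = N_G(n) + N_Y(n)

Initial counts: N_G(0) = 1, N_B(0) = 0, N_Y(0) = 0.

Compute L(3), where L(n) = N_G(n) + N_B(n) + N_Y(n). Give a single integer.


Step 0: N_G=1, N_B=0, N_Y=0, L=1
Step 1: N_G=0, N_B=0, N_Y=1, L=1
Step 2: N_G=1, N_B=1, N_Y=1, L=3
Step 3: N_G=3, N_B=1, N_Y=2, L=6

Answer: 6


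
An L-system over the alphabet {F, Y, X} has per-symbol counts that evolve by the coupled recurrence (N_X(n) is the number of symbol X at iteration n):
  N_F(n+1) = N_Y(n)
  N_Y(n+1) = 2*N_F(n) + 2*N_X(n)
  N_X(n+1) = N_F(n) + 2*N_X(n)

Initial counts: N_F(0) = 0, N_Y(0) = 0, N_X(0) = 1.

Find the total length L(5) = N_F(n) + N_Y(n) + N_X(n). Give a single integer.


Answer: 160

Derivation:
Step 0: N_F=0, N_Y=0, N_X=1, L=1
Step 1: N_F=0, N_Y=2, N_X=2, L=4
Step 2: N_F=2, N_Y=4, N_X=4, L=10
Step 3: N_F=4, N_Y=12, N_X=10, L=26
Step 4: N_F=12, N_Y=28, N_X=24, L=64
Step 5: N_F=28, N_Y=72, N_X=60, L=160


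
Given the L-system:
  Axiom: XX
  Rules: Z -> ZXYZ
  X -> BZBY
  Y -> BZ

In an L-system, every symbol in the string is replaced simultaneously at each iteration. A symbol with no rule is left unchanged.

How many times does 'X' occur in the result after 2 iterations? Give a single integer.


Answer: 2

Derivation:
Step 0: XX  (2 'X')
Step 1: BZBYBZBY  (0 'X')
Step 2: BZXYZBBZBZXYZBBZ  (2 'X')


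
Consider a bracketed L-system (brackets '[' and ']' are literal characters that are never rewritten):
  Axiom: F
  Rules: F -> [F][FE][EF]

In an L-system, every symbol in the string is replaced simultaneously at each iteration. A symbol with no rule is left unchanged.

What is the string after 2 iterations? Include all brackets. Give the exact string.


Answer: [[F][FE][EF]][[F][FE][EF]E][E[F][FE][EF]]

Derivation:
Step 0: F
Step 1: [F][FE][EF]
Step 2: [[F][FE][EF]][[F][FE][EF]E][E[F][FE][EF]]


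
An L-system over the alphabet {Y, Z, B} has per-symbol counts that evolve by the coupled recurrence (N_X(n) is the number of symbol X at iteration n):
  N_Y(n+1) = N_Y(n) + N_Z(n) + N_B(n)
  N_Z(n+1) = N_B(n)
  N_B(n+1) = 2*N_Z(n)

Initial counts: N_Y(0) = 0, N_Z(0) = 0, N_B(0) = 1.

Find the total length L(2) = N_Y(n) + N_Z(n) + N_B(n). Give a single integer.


Answer: 4

Derivation:
Step 0: N_Y=0, N_Z=0, N_B=1, L=1
Step 1: N_Y=1, N_Z=1, N_B=0, L=2
Step 2: N_Y=2, N_Z=0, N_B=2, L=4


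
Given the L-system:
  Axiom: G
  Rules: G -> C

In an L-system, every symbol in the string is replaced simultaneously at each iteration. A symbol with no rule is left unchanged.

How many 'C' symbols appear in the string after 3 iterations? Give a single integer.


Answer: 1

Derivation:
Step 0: G  (0 'C')
Step 1: C  (1 'C')
Step 2: C  (1 'C')
Step 3: C  (1 'C')


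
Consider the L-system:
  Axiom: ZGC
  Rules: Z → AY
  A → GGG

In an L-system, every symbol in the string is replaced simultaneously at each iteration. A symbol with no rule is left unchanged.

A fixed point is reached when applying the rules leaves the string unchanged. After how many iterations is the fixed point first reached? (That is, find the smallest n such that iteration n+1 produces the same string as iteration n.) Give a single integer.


Step 0: ZGC
Step 1: AYGC
Step 2: GGGYGC
Step 3: GGGYGC  (unchanged — fixed point at step 2)

Answer: 2


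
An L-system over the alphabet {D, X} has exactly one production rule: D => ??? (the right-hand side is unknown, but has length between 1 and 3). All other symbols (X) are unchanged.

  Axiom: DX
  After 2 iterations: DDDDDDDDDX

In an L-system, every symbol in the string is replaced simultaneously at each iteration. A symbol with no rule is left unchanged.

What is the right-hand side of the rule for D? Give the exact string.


Trying D => DDD:
  Step 0: DX
  Step 1: DDDX
  Step 2: DDDDDDDDDX
Matches the given result.

Answer: DDD


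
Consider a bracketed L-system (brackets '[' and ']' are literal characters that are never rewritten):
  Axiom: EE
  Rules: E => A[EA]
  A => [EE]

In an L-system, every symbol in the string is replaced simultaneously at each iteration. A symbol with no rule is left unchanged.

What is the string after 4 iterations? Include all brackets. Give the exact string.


Answer: [[EE][A[EA][EE]][EE][A[EA][EE]]][[A[EA]A[EA]][[EE][A[EA][EE]][A[EA]A[EA]]][[EE][A[EA][EE]][EE][A[EA][EE]]]][[EE][A[EA][EE]][EE][A[EA][EE]]][[A[EA]A[EA]][[EE][A[EA][EE]][A[EA]A[EA]]][[EE][A[EA][EE]][EE][A[EA][EE]]]]

Derivation:
Step 0: EE
Step 1: A[EA]A[EA]
Step 2: [EE][A[EA][EE]][EE][A[EA][EE]]
Step 3: [A[EA]A[EA]][[EE][A[EA][EE]][A[EA]A[EA]]][A[EA]A[EA]][[EE][A[EA][EE]][A[EA]A[EA]]]
Step 4: [[EE][A[EA][EE]][EE][A[EA][EE]]][[A[EA]A[EA]][[EE][A[EA][EE]][A[EA]A[EA]]][[EE][A[EA][EE]][EE][A[EA][EE]]]][[EE][A[EA][EE]][EE][A[EA][EE]]][[A[EA]A[EA]][[EE][A[EA][EE]][A[EA]A[EA]]][[EE][A[EA][EE]][EE][A[EA][EE]]]]


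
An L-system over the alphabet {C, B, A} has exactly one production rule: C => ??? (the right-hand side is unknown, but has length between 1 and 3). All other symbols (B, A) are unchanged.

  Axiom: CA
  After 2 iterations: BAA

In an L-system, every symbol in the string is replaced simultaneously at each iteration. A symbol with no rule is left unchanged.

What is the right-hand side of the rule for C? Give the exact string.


Trying C => BA:
  Step 0: CA
  Step 1: BAA
  Step 2: BAA
Matches the given result.

Answer: BA


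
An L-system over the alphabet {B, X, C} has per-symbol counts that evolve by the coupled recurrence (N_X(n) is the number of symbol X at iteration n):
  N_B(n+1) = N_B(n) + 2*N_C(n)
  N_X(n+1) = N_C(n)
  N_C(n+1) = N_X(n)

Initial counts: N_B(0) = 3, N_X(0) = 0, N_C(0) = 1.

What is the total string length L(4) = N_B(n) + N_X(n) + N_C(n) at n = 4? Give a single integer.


Step 0: N_B=3, N_X=0, N_C=1, L=4
Step 1: N_B=5, N_X=1, N_C=0, L=6
Step 2: N_B=5, N_X=0, N_C=1, L=6
Step 3: N_B=7, N_X=1, N_C=0, L=8
Step 4: N_B=7, N_X=0, N_C=1, L=8

Answer: 8


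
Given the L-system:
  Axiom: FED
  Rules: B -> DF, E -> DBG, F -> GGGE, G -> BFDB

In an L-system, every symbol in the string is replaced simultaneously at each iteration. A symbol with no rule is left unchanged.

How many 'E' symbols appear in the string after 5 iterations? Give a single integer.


Step 0: FED  (1 'E')
Step 1: GGGEDBGD  (1 'E')
Step 2: BFDBBFDBBFDBDBGDDFBFDBD  (0 'E')
Step 3: DFGGGEDDFDFGGGEDDFDFGGGEDDFDDFBFDBDDGGGEDFGGGEDDFD  (5 'E')
Step 4: DGGGEBFDBBFDBBFDBDBGDDGGGEDGGGEBFDBBFDBBFDBDBGDDGGGEDGGGEBFDBBFDBBFDBDBGDDGGGEDDGGGEDFGGGEDDFDDBFDBBFDBBFDBDBGDGGGEBFDBBFDBBFDBDBGDDGGGED  (10 'E')
Step 5: DBFDBBFDBBFDBDBGDFGGGEDDFDFGGGEDDFDFGGGEDDFDDFBFDBDDBFDBBFDBBFDBDBGDBFDBBFDBBFDBDBGDFGGGEDDFDFGGGEDDFDFGGGEDDFDDFBFDBDDBFDBBFDBBFDBDBGDBFDBBFDBBFDBDBGDFGGGEDDFDFGGGEDDFDFGGGEDDFDDFBFDBDDBFDBBFDBBFDBDBGDDBFDBBFDBBFDBDBGDGGGEBFDBBFDBBFDBDBGDDGGGEDDDFGGGEDDFDFGGGEDDFDFGGGEDDFDDFBFDBDBFDBBFDBBFDBDBGDFGGGEDDFDFGGGEDDFDFGGGEDDFDDFBFDBDDBFDBBFDBBFDBDBGD  (17 'E')

Answer: 17


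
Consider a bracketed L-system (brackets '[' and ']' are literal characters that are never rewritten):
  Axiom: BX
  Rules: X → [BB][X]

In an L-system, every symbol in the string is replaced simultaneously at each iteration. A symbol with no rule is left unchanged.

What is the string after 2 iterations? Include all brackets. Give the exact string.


Answer: B[BB][[BB][X]]

Derivation:
Step 0: BX
Step 1: B[BB][X]
Step 2: B[BB][[BB][X]]


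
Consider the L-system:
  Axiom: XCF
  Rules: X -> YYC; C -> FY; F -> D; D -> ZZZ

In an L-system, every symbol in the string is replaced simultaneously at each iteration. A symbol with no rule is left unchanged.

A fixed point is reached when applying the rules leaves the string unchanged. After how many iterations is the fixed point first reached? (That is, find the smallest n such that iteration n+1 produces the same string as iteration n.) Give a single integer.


Answer: 4

Derivation:
Step 0: XCF
Step 1: YYCFYD
Step 2: YYFYDYZZZ
Step 3: YYDYZZZYZZZ
Step 4: YYZZZYZZZYZZZ
Step 5: YYZZZYZZZYZZZ  (unchanged — fixed point at step 4)


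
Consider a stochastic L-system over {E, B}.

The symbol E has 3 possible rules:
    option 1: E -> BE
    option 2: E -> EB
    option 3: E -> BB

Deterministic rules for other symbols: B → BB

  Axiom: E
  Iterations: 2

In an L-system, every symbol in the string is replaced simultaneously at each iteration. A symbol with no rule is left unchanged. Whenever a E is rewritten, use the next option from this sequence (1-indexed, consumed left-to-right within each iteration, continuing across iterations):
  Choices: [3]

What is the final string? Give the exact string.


Step 0: E
Step 1: BB  (used choices [3])
Step 2: BBBB  (used choices [])

Answer: BBBB


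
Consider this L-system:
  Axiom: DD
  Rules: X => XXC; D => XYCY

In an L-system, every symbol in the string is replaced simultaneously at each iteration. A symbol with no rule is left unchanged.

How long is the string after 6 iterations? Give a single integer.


Answer: 132

Derivation:
Step 0: length = 2
Step 1: length = 8
Step 2: length = 12
Step 3: length = 20
Step 4: length = 36
Step 5: length = 68
Step 6: length = 132


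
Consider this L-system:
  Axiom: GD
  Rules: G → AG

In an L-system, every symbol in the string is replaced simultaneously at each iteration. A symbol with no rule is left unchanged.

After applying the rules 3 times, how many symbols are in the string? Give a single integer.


Step 0: length = 2
Step 1: length = 3
Step 2: length = 4
Step 3: length = 5

Answer: 5


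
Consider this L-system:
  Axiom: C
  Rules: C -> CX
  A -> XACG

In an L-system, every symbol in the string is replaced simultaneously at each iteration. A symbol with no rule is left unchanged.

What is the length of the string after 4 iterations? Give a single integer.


Step 0: length = 1
Step 1: length = 2
Step 2: length = 3
Step 3: length = 4
Step 4: length = 5

Answer: 5


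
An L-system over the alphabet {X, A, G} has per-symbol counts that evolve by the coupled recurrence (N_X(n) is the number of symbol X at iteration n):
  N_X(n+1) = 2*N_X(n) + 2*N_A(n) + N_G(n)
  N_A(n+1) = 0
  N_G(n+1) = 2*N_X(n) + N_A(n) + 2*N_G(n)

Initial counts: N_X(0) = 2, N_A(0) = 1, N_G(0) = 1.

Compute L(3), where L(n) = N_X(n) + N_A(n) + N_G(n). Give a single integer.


Step 0: N_X=2, N_A=1, N_G=1, L=4
Step 1: N_X=7, N_A=0, N_G=7, L=14
Step 2: N_X=21, N_A=0, N_G=28, L=49
Step 3: N_X=70, N_A=0, N_G=98, L=168

Answer: 168


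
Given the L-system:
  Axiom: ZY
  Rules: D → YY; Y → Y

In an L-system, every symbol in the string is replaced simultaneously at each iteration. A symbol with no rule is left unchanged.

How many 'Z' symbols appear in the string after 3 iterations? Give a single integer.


Step 0: ZY  (1 'Z')
Step 1: ZY  (1 'Z')
Step 2: ZY  (1 'Z')
Step 3: ZY  (1 'Z')

Answer: 1


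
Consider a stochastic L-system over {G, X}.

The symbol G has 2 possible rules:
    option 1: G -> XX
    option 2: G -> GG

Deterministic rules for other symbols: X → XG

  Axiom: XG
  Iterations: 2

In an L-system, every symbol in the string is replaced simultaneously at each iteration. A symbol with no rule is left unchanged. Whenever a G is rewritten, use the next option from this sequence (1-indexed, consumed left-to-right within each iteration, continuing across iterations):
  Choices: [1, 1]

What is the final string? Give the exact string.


Answer: XGXXXGXG

Derivation:
Step 0: XG
Step 1: XGXX  (used choices [1])
Step 2: XGXXXGXG  (used choices [1])


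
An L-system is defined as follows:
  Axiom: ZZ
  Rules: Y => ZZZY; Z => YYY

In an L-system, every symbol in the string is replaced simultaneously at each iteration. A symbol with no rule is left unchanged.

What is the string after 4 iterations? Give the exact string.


Answer: ZZZYZZZYZZZYZZZYZZZYZZZYZZZYZZZYZZZYYYYYYYYYYZZZYZZZYZZZYZZZYZZZYZZZYZZZYZZZYZZZYZZZYYYYYYYYYYZZZYZZZYZZZYZZZYZZZYZZZYZZZYZZZYZZZYZZZYYYYYYYYYYZZZYZZZYZZZYZZZYZZZYZZZYZZZYZZZYZZZYZZZYYYYYYYYYYZZZYZZZYZZZYZZZYZZZYZZZYZZZYZZZYZZZYZZZYYYYYYYYYYZZZYZZZYZZZYZZZYZZZYZZZYZZZYZZZYZZZYZZZYYYYYYYYYYZZZY

Derivation:
Step 0: ZZ
Step 1: YYYYYY
Step 2: ZZZYZZZYZZZYZZZYZZZYZZZY
Step 3: YYYYYYYYYZZZYYYYYYYYYYZZZYYYYYYYYYYZZZYYYYYYYYYYZZZYYYYYYYYYYZZZYYYYYYYYYYZZZY
Step 4: ZZZYZZZYZZZYZZZYZZZYZZZYZZZYZZZYZZZYYYYYYYYYYZZZYZZZYZZZYZZZYZZZYZZZYZZZYZZZYZZZYZZZYYYYYYYYYYZZZYZZZYZZZYZZZYZZZYZZZYZZZYZZZYZZZYZZZYYYYYYYYYYZZZYZZZYZZZYZZZYZZZYZZZYZZZYZZZYZZZYZZZYYYYYYYYYYZZZYZZZYZZZYZZZYZZZYZZZYZZZYZZZYZZZYZZZYYYYYYYYYYZZZYZZZYZZZYZZZYZZZYZZZYZZZYZZZYZZZYZZZYYYYYYYYYYZZZY


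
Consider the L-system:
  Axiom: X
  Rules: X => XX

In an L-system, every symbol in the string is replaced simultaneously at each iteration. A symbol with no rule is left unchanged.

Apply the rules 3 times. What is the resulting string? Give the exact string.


Step 0: X
Step 1: XX
Step 2: XXXX
Step 3: XXXXXXXX

Answer: XXXXXXXX


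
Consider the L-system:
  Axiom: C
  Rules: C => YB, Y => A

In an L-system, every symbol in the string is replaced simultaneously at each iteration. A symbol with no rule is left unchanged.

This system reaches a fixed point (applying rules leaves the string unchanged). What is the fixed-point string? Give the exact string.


Answer: AB

Derivation:
Step 0: C
Step 1: YB
Step 2: AB
Step 3: AB  (unchanged — fixed point at step 2)


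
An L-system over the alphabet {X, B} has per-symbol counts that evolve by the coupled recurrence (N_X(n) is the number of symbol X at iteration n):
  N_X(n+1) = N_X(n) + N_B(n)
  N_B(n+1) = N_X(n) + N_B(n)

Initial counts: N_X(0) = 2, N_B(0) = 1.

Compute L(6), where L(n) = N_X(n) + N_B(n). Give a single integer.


Step 0: N_X=2, N_B=1, L=3
Step 1: N_X=3, N_B=3, L=6
Step 2: N_X=6, N_B=6, L=12
Step 3: N_X=12, N_B=12, L=24
Step 4: N_X=24, N_B=24, L=48
Step 5: N_X=48, N_B=48, L=96
Step 6: N_X=96, N_B=96, L=192

Answer: 192


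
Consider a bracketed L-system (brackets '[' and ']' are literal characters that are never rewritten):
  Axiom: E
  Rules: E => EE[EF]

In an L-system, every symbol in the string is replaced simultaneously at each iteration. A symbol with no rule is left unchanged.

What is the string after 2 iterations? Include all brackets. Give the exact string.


Step 0: E
Step 1: EE[EF]
Step 2: EE[EF]EE[EF][EE[EF]F]

Answer: EE[EF]EE[EF][EE[EF]F]


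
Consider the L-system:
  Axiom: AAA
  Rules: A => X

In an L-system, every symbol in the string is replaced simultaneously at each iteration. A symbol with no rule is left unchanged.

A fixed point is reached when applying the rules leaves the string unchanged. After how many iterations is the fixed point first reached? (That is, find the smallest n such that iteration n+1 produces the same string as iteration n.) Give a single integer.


Answer: 1

Derivation:
Step 0: AAA
Step 1: XXX
Step 2: XXX  (unchanged — fixed point at step 1)


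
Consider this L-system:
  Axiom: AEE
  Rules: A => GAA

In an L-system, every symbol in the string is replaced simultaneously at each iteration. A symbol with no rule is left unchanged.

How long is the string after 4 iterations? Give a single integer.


Step 0: length = 3
Step 1: length = 5
Step 2: length = 9
Step 3: length = 17
Step 4: length = 33

Answer: 33


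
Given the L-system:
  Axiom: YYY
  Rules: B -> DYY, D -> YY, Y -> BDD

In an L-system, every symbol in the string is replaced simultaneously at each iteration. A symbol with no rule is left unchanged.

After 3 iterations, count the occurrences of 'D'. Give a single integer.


Answer: 36

Derivation:
Step 0: YYY  (0 'D')
Step 1: BDDBDDBDD  (6 'D')
Step 2: DYYYYYYDYYYYYYDYYYYYY  (3 'D')
Step 3: YYBDDBDDBDDBDDBDDBDDYYBDDBDDBDDBDDBDDBDDYYBDDBDDBDDBDDBDDBDD  (36 'D')


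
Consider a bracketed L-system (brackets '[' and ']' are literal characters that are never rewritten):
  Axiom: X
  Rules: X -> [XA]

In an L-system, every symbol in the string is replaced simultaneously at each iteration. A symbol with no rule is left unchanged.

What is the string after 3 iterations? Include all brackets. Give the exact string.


Answer: [[[XA]A]A]

Derivation:
Step 0: X
Step 1: [XA]
Step 2: [[XA]A]
Step 3: [[[XA]A]A]


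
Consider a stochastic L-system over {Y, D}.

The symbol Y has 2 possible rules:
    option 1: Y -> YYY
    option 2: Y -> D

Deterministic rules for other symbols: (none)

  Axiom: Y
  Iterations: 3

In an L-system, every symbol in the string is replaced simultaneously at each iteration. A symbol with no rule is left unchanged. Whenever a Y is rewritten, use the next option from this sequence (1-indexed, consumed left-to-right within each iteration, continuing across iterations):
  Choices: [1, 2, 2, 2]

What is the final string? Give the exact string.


Step 0: Y
Step 1: YYY  (used choices [1])
Step 2: DDD  (used choices [2, 2, 2])
Step 3: DDD  (used choices [])

Answer: DDD


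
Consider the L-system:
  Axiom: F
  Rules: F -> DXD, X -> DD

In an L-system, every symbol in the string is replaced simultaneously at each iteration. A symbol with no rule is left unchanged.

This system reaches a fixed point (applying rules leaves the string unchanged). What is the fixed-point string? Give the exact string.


Step 0: F
Step 1: DXD
Step 2: DDDD
Step 3: DDDD  (unchanged — fixed point at step 2)

Answer: DDDD


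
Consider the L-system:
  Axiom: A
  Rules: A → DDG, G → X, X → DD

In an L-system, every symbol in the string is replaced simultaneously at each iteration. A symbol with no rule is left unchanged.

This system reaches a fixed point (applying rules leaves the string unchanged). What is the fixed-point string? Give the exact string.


Step 0: A
Step 1: DDG
Step 2: DDX
Step 3: DDDD
Step 4: DDDD  (unchanged — fixed point at step 3)

Answer: DDDD


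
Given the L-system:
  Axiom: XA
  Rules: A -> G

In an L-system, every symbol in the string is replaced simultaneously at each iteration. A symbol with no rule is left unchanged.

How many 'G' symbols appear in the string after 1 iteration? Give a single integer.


Answer: 1

Derivation:
Step 0: XA  (0 'G')
Step 1: XG  (1 'G')


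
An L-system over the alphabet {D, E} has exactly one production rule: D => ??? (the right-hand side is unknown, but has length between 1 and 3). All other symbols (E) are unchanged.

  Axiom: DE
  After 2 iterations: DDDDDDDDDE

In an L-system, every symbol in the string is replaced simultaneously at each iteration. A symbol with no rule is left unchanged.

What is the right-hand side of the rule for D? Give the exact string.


Trying D => DDD:
  Step 0: DE
  Step 1: DDDE
  Step 2: DDDDDDDDDE
Matches the given result.

Answer: DDD


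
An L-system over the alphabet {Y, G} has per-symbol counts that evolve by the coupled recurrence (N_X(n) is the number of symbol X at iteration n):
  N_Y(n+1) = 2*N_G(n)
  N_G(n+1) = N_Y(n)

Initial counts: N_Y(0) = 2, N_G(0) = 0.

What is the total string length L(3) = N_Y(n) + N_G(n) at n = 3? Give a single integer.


Step 0: N_Y=2, N_G=0, L=2
Step 1: N_Y=0, N_G=2, L=2
Step 2: N_Y=4, N_G=0, L=4
Step 3: N_Y=0, N_G=4, L=4

Answer: 4


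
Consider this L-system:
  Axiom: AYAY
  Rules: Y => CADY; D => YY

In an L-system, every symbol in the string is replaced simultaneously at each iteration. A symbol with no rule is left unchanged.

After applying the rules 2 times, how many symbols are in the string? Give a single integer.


Step 0: length = 4
Step 1: length = 10
Step 2: length = 18

Answer: 18


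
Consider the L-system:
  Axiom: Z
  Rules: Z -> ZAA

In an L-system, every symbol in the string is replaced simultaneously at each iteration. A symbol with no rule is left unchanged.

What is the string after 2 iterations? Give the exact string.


Step 0: Z
Step 1: ZAA
Step 2: ZAAAA

Answer: ZAAAA


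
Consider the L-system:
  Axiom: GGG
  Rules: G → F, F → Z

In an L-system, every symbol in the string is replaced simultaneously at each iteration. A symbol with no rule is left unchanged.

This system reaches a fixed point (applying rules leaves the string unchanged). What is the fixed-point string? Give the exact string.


Step 0: GGG
Step 1: FFF
Step 2: ZZZ
Step 3: ZZZ  (unchanged — fixed point at step 2)

Answer: ZZZ
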